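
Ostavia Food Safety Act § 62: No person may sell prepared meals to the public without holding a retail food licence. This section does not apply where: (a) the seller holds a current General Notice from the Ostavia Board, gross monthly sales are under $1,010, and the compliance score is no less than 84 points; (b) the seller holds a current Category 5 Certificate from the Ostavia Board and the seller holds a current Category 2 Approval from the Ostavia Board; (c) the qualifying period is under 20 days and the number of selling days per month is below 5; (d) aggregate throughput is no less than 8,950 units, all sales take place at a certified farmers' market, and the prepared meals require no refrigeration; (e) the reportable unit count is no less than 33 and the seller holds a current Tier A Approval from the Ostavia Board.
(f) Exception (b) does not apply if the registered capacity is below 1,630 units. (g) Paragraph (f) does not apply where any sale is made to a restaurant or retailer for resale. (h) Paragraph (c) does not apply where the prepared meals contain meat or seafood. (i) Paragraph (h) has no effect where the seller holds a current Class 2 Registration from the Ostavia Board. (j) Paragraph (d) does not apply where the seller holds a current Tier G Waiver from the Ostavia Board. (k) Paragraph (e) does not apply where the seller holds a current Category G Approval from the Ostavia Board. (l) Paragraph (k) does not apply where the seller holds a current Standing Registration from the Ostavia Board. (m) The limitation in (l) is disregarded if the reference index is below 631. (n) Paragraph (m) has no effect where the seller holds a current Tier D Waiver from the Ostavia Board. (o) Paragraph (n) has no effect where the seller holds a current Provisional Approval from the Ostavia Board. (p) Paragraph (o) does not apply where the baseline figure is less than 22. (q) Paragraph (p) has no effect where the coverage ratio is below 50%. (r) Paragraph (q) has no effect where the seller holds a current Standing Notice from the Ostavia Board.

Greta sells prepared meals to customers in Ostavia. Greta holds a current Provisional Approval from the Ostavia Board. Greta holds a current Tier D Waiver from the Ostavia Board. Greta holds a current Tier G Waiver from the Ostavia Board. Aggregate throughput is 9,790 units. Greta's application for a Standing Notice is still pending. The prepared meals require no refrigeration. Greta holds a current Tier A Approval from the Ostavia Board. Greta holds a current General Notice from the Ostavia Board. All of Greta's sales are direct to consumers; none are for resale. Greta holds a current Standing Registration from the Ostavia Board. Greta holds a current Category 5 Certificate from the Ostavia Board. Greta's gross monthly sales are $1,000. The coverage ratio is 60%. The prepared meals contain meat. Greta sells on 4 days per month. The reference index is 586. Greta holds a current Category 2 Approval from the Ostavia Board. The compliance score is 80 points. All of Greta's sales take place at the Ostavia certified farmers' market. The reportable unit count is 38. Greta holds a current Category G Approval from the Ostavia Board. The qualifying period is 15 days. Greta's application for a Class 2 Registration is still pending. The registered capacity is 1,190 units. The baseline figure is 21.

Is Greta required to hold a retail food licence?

No — exception (e) applies; Greta is not required to hold a retail food licence.

Exception (a) requires that the compliance score is no less than 84 points; but the compliance score is 80 points, short of 84 points, so (a) is unavailable.
Exception (b) is satisfied on its face — a current Category 5 Certificate is held; a current Category 2 Approval is held. But: (f) is triggered — the registered capacity is 1,190 units, below the 1,630 units limit. (g), which would lift (f), is not triggered — no sales are for resale. So (b) is unavailable.
Exception (c) is satisfied on its face — the qualifying period is 15 days, under the 20 days limit; the number of selling days per month is 4, below the 5 limit. But applying paragraphs (h)–(i): (h) is triggered — the prepared meals contain meat. (i), which would lift (h), is not engaged — no current Class 2 Registration is held. So (c) is unavailable.
Exception (d)'s conditions are all satisfied: aggregate throughput is 9,790 units, meeting the 8,950 units threshold; all sales are at a certified farmers' market; the prepared meals are shelf-stable. Turning to paragraph (j): (j) is triggered — a current Tier G Waiver is held. Exception (d) does not apply.
Exception (e) is satisfied on its face — the reportable unit count is 38, meeting the 33 threshold; a current Tier A Approval is held. Considering the limiting provisions: (k) would limit (e) — a current Category G Approval is held — but (l) sets (k) aside: (l) operates against (k): a current Standing Registration is held. (m) is triggered (the reference index is 586, below the 631 limit), but is displaced by (n): (n) applies — a current Tier D Waiver is held. (o) would limit (n) — a current Provisional Approval is held — but (p) sets (o) aside: (p) applies — the baseline figure is 21, less than the 22 limit. (q), which would lift (p), is not triggered — the coverage ratio is 60%, not below 50%. Exception (e) stands.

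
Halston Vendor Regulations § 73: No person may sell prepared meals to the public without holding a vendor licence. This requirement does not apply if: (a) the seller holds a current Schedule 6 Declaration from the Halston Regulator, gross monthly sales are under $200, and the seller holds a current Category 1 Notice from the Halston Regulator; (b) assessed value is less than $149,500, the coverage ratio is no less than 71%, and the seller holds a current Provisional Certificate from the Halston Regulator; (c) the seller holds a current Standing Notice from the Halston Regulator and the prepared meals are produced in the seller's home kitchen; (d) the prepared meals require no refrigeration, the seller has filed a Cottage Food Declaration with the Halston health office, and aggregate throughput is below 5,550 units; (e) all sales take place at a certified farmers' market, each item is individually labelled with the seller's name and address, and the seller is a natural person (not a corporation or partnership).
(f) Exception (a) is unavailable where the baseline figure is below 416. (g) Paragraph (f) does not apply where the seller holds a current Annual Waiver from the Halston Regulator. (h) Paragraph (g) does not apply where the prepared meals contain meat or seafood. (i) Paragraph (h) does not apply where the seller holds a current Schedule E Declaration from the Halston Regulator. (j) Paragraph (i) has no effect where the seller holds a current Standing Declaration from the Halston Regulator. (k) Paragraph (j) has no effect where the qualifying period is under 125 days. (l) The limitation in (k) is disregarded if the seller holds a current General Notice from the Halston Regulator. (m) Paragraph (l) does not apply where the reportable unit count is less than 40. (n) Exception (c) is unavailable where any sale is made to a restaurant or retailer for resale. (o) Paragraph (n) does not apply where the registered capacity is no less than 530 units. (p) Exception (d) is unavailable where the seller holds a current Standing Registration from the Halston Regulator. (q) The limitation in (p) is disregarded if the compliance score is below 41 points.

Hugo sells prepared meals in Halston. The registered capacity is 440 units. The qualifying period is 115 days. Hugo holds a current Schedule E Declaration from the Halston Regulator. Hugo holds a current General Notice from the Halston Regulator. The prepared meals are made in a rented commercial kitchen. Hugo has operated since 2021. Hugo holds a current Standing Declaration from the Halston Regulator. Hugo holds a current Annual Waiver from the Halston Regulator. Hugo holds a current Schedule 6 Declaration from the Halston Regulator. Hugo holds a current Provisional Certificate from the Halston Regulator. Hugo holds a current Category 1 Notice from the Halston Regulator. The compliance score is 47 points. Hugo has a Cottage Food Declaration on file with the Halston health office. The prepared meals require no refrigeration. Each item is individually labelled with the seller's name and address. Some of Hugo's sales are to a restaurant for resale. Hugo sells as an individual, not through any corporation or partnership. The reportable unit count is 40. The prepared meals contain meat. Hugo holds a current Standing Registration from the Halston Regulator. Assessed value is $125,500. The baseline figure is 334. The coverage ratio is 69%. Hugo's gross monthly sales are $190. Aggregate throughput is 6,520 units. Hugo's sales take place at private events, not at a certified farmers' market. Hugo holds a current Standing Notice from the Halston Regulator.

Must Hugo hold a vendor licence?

Yes — Hugo must hold a vendor licence.

Exception (a): a current Schedule 6 Declaration is held; gross monthly sales are $190, under the $200 limit; a current Category 1 Notice is held — every condition holds. However, paragraphs (f)–(m) must be considered: (f) operates — the baseline figure is 334, below the 416 limit. (g) would limit (f) — a current Annual Waiver is held — but (h) sets (g) aside: (h) operates against (g): the prepared meals contain meat. (i) is triggered (a current Schedule E Declaration is held), but is displaced by (j): (j) is triggered — a current Standing Declaration is held. (k) would limit (j) — the qualifying period is 115 days, under the 125 days limit — but (l) sets (k) aside: (l) is engaged — a current General Notice is held. (m), which would lift (l), is not triggered — the reportable unit count is 40, not less than 40. Exception (a) does not apply.
Exception (b) requires that the coverage ratio is no less than 71%; but the coverage ratio is 69%, short of 71%, so (b) is unavailable.
Exception (c) fails — the prepared meals are made in a commercial kitchen, not a home kitchen.
Exception (d) fails — aggregate throughput is 6,520 units, not below 5,550 units.
Exception (e) does not apply: sales are at private events, not a certified farmers' market.
No exception applies. The general rule governs.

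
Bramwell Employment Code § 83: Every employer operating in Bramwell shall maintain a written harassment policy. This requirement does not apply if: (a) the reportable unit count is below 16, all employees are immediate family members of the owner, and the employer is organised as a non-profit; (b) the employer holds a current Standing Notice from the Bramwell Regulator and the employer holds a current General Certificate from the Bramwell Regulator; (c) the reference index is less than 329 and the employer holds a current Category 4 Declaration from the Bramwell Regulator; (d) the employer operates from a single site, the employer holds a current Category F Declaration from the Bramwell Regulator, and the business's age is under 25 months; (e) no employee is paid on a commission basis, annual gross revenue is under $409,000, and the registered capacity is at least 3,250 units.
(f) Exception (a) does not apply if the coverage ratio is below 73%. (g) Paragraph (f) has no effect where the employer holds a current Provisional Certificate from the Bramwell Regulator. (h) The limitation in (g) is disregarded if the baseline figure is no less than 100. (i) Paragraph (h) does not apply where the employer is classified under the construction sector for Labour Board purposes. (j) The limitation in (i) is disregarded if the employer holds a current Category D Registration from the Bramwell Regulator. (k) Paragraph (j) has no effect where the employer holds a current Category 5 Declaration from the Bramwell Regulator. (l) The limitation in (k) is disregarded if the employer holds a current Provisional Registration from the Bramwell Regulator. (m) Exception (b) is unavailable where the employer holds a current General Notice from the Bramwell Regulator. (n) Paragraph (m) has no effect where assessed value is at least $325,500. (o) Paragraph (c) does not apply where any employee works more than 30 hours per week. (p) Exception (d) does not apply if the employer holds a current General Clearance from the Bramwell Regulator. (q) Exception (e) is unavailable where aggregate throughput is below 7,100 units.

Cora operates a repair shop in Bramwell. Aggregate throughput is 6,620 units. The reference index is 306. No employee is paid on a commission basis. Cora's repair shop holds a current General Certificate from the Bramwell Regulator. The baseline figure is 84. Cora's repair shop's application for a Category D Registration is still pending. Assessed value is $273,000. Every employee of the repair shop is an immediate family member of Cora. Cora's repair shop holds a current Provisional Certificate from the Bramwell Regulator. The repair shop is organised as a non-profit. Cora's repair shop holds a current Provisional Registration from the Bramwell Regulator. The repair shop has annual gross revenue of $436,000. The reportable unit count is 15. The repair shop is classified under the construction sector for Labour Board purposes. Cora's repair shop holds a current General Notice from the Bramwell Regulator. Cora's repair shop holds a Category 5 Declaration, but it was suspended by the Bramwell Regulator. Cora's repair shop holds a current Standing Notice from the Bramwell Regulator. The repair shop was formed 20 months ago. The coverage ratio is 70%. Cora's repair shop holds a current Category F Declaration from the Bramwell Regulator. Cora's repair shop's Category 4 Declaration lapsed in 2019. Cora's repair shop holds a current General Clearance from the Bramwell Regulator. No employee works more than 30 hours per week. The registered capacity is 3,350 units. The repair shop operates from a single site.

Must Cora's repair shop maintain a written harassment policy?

No — exception (a) applies; Cora's repair shop is not required to maintain a written harassment policy.

Exception (a)'s conditions are all satisfied: the reportable unit count is 15, below the 16 limit; every employee is an immediate family member; the employer is a non-profit. Under paragraphs (f)–(l): (f) applies (the coverage ratio is 70%, below the 73% limit), but is set aside by (g): (g) operates against (f): a current Provisional Certificate is held. (h), which would lift (g), does not operate here — the baseline figure is 84, short of 100. Exception (a) stands.
All of (b)'s requirements are met (a current Standing Notice is held; a current General Certificate is held). But applying paragraphs (m)–(n): (m) operates against (b): a current General Notice is held. (n), which would lift (m), is not triggered — assessed value is $273,000, short of $325,500. So (b) is unavailable.
Exception (c) requires that the employer holds a current Category 4 Declaration from the Bramwell Regulator; but there is no Category 4 Declaration in force, so (c) is unavailable.
Exception (d): the employer operates from a single site; a current Category F Declaration is held; the business's age is 20 months, under the 25 months limit — every condition holds. However, paragraph (p) must be considered: (p) operates against (d): a current General Clearance is held. Exception (d) does not apply.
Exception (e) does not apply: annual gross revenue is $436,000, not under $409,000.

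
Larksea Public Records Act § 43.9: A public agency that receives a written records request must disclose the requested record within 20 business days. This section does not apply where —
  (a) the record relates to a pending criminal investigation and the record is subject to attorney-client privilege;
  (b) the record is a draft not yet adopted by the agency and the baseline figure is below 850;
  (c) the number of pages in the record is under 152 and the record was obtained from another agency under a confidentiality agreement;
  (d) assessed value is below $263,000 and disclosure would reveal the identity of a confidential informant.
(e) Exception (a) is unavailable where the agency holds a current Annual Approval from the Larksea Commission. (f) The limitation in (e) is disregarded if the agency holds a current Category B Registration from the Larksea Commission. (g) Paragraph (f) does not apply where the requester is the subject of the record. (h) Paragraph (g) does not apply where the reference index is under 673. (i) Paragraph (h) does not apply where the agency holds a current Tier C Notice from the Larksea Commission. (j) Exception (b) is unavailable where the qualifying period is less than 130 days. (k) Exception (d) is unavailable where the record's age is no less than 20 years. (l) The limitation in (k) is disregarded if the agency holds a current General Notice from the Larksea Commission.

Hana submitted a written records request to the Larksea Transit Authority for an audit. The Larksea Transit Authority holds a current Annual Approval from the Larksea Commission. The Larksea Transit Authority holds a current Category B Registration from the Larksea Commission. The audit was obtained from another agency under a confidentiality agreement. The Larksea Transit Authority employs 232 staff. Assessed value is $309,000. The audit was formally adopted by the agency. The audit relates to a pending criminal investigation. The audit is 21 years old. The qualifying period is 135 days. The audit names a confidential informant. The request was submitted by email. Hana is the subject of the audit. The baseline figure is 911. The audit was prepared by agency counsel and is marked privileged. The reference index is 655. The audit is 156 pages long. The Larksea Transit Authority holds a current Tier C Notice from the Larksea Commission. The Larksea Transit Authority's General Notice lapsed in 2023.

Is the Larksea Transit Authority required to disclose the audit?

Yes — the Larksea Transit Authority must disclose the audit.

Exception (a) is satisfied on its face — the audit relates to a pending investigation; the audit is privileged. But: (e) operates against (a): a current Annual Approval is held. (f) operates (a current Category B Registration is held), but yields to (g): (g) operates against (f): Hana is the subject of the audit. (h) would limit (g) — the reference index is 655, under the 673 limit — but (i) sets (h) aside: (i) applies — a current Tier C Notice is held. Exception (a) does not apply.
Exception (b) fails — the audit has been formally adopted.
Exception (c) requires that the number of pages in the record is under 152; but the number of pages in the record is 156, not under 152, so (c) is unavailable.
Exception (d) does not apply: assessed value is $309,000, not below $263,000.
None of the exceptions is available; § 43.9 applies in full.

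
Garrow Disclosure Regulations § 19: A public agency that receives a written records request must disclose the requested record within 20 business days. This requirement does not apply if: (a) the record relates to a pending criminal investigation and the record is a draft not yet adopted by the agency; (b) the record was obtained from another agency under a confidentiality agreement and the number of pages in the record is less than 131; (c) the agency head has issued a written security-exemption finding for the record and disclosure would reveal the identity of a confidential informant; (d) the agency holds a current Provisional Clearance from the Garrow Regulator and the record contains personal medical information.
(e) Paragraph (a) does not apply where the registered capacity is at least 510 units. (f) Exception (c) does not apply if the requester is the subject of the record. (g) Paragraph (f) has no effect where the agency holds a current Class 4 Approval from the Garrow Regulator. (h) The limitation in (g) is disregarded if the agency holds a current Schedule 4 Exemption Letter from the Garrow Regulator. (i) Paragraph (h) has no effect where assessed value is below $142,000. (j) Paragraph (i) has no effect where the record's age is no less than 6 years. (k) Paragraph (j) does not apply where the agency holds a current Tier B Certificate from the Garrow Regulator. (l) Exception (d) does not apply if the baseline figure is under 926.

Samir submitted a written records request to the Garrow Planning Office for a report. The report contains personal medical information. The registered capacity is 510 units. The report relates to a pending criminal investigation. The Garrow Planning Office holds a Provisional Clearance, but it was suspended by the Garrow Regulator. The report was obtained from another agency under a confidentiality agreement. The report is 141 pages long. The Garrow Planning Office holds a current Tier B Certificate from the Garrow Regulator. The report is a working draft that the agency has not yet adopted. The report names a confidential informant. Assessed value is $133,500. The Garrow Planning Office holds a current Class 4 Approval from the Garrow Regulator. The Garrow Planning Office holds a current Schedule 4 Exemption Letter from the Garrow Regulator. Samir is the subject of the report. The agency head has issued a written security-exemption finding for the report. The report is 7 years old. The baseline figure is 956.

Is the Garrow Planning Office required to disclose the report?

Exception (a)'s conditions are all satisfied: the report relates to a pending investigation; the report is an unadopted draft. But applying paragraph (e): (e) operates against (a): the registered capacity is 510 units, meeting the 510 units threshold. So (a) is unavailable.
Exception (b) does not apply: the number of pages in the record is 141, not less than 131.
Exception (c)'s conditions are all satisfied: a written security-exemption finding has been issued; the report names a confidential informant. As to paragraphs (f)–(k): (f) is triggered (Samir is the subject of the report), but is itself disapplied by (g): (g) applies — a current Class 4 Approval is held. (h) is triggered (a current Schedule 4 Exemption Letter is held), but is itself disapplied by (i): (i) operates against (h): assessed value is $133,500, below the $142,000 limit. (j) operates (the record's age is 7 years, meeting the 6 years threshold), but is overridden by (k): (k) is triggered — a current Tier B Certificate is held. (c) remains available.
Exception (d) does not apply: no current Provisional Clearance is held.

No — exception (c) applies; the Garrow Planning Office is not required to disclose the report.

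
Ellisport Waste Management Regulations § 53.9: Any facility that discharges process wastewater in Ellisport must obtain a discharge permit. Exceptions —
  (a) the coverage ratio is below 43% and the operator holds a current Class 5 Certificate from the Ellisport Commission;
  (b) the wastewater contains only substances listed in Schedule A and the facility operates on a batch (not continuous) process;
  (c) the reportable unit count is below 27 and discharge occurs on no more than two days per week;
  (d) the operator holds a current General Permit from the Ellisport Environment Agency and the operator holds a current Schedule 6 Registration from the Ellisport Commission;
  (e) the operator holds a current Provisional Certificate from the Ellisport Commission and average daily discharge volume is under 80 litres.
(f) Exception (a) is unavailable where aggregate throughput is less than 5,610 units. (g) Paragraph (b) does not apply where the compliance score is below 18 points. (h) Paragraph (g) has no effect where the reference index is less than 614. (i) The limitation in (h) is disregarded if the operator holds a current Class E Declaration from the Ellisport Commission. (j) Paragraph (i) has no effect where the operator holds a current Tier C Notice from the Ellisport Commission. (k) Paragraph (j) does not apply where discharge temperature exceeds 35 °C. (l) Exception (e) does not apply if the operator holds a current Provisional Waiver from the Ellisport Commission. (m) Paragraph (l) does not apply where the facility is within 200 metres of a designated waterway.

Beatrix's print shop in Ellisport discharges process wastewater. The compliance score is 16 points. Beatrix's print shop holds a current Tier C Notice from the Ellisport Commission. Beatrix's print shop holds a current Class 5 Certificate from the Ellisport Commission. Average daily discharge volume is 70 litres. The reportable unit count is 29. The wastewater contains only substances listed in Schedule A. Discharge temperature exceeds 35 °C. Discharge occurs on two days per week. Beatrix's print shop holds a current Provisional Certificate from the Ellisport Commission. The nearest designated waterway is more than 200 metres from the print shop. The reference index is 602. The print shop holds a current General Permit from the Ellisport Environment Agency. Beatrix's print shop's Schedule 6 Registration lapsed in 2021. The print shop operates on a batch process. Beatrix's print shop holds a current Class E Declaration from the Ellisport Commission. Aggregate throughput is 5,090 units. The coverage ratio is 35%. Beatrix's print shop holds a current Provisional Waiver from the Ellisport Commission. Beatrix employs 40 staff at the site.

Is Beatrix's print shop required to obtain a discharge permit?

All of (a)'s requirements are met (the coverage ratio is 35%, below the 43% limit; a current Class 5 Certificate is held). But applying paragraph (f): (f) operates against (a): aggregate throughput is 5,090 units, less than the 5,610 units limit. Exception (a) does not apply.
Exception (b)'s conditions are all satisfied: the wastewater is Schedule-A-only; the facility operates on a batch process. But applying paragraphs (g)–(k): (g) is engaged — the compliance score is 16 points, below the 18 points limit. (h) is triggered (the reference index is 602, less than the 614 limit), but is displaced by (i): (i) operates against (h): a current Class E Declaration is held. (j) applies (a current Tier C Notice is held), but is displaced by (k): (k) operates against (j): discharge temperature exceeds 35 °C. Exception (b) does not apply.
Exception (c) fails — the reportable unit count is 29, not below 27.
Exception (d) fails — there is no Schedule 6 Registration in force.
Exception (e): a current Provisional Certificate is held; average daily discharge volume is 70 litres, under the 80 litres limit — every condition holds. Turning to paragraphs (l)–(m): (l) operates against (e): a current Provisional Waiver is held. (m) is not engaged (the print shop is more than 200 m from any designated waterway), so (l) stands. (e) is therefore removed.
No exception is made out. Beatrix's print shop falls within the general rule.

Yes — Beatrix's print shop must obtain a discharge permit.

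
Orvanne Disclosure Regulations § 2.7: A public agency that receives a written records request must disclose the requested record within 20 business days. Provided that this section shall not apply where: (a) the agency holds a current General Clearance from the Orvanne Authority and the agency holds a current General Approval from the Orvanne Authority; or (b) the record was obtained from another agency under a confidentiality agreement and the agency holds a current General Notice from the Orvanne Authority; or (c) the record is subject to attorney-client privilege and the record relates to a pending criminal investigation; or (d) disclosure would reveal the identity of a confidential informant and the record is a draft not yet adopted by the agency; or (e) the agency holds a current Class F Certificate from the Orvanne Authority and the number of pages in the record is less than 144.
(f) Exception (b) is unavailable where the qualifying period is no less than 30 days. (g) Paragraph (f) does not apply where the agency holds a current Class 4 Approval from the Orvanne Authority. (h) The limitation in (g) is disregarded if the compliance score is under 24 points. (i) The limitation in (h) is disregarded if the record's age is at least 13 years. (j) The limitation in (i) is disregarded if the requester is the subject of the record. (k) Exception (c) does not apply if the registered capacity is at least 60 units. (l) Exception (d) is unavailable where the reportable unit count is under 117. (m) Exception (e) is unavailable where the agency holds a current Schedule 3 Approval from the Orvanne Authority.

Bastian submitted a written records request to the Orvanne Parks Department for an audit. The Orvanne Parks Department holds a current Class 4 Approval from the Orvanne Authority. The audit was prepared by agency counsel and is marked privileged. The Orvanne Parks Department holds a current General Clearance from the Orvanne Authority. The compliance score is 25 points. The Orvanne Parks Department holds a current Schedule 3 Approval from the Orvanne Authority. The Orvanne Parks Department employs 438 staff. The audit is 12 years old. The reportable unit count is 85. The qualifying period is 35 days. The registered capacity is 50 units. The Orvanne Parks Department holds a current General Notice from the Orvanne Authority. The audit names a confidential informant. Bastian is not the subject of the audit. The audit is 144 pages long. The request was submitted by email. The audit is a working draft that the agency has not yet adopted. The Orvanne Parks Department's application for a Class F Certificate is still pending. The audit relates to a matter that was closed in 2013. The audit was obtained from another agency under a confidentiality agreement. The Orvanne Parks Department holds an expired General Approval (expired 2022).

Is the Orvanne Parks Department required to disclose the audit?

Exception (a) does not apply: no current General Approval is held.
Exception (b)'s conditions are all satisfied: the audit was obtained under a confidentiality agreement; a current General Notice is held. Applying paragraphs (f)–(j): (f) applies (the qualifying period is 35 days, meeting the 30 days threshold), but is overridden by (g): (g) applies — a current Class 4 Approval is held. (h) is inapplicable (the compliance score is 25 points, not under 24 points), so (g) stands. (b) remains available.
Exception (c) requires that the record relates to a pending criminal investigation; but the audit relates to a closed matter, so (c) is unavailable.
Exception (d) is satisfied on its face — the audit names a confidential informant; the audit is an unadopted draft. Turning to paragraph (l): (l) operates against (d): the reportable unit count is 85, under the 117 limit. So (d) is unavailable.
Exception (e) does not apply: the Class F Certificate is not current.

No — exception (b) applies; the Orvanne Parks Department is not required to disclose the audit.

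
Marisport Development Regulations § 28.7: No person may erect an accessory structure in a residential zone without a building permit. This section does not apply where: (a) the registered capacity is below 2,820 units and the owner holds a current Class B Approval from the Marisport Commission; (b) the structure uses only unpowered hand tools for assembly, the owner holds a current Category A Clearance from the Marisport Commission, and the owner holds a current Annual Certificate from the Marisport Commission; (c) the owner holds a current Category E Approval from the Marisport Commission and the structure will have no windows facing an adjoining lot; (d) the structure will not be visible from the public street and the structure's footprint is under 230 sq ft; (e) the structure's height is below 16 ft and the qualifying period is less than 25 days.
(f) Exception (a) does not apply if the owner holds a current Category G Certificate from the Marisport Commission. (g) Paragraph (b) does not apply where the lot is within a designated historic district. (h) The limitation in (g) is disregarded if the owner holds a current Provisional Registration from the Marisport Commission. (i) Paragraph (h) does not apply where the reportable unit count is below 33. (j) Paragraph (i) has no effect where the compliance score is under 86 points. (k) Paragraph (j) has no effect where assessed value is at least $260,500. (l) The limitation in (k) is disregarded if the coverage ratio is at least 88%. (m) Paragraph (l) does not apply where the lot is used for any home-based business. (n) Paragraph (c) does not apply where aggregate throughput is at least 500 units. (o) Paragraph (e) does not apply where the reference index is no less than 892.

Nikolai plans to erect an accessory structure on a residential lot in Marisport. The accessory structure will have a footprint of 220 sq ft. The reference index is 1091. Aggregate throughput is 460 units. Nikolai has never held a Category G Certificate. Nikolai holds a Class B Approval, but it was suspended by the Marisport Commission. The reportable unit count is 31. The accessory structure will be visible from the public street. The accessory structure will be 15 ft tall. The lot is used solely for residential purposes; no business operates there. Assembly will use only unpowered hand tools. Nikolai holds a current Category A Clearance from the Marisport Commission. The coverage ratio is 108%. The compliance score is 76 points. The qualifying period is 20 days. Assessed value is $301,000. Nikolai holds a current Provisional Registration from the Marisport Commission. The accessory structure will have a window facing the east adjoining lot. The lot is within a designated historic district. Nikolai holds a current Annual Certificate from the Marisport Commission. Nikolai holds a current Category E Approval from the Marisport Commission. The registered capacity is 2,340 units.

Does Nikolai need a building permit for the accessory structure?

No — exception (b) applies; Nikolai does not need a building permit.

Exception (a) does not apply: no current Class B Approval is held.
Exception (b) is satisfied on its face — assembly uses only hand tools; a current Category A Clearance is held; a current Annual Certificate is held. As to paragraphs (g)–(m): (g) is engaged (the lot is in a historic district), but is displaced by (h): (h) operates against (g): a current Provisional Registration is held. (i) would limit (h) — the reportable unit count is 31, below the 33 limit — but (j) sets (i) aside: (j) applies — the compliance score is 76 points, under the 86 points limit. (k) would limit (j) — assessed value is $301,000, meeting the $260,500 threshold — but (l) sets (k) aside: (l) operates against (k): the coverage ratio is 108%, meeting the 88% threshold. (m) is not triggered (the lot is solely residential), so (l) stands. So (b) applies.
Exception (c) fails — a window faces an adjoining lot.
Exception (d) does not apply: the structure will be visible from the street.
Exception (e) is satisfied on its face — the structure's height is 15 ft, below the 16 ft limit; the qualifying period is 20 days, less than the 25 days limit. But: (o) is engaged — the reference index is 1,091, meeting the 892 threshold. Exception (e) does not apply.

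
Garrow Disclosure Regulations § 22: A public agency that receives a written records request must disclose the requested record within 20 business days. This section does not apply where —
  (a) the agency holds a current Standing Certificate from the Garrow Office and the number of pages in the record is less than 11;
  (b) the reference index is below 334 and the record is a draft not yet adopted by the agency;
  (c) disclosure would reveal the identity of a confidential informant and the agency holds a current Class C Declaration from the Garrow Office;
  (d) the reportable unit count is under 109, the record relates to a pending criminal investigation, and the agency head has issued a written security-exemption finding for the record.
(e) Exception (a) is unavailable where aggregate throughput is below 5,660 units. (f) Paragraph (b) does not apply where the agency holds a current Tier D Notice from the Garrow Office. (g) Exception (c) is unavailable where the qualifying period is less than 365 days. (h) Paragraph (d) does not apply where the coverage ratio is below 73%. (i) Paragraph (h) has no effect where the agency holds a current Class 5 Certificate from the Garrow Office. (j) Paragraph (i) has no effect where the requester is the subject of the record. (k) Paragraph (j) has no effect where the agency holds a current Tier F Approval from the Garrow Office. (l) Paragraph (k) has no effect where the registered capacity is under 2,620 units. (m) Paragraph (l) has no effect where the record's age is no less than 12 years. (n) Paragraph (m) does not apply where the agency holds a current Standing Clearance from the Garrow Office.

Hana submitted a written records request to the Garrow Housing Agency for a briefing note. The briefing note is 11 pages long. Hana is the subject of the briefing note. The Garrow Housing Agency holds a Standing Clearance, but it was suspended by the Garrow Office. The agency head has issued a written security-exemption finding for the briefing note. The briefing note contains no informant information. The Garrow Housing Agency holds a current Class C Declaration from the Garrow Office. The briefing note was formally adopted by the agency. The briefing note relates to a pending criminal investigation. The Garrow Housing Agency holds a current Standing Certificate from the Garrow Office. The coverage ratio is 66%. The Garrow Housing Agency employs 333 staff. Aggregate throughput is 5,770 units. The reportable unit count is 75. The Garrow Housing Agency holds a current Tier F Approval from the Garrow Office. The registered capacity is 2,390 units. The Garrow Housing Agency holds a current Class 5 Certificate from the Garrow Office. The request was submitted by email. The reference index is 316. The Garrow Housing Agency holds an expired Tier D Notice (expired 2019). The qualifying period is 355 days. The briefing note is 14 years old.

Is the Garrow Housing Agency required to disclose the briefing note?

No — exception (d) applies; the Garrow Housing Agency is not required to disclose the briefing note.

Exception (a) requires that the number of pages in the record is less than 11; but the number of pages in the record is 11, not less than 11, so (a) is unavailable.
Exception (b) fails — the briefing note has been formally adopted.
Exception (c) fails — the briefing note contains no informant information.
All of (d)'s requirements are met (the reportable unit count is 75, under the 109 limit; the briefing note relates to a pending investigation; a written security-exemption finding has been issued). Under paragraphs (h)–(n): (h) would limit (d) — the coverage ratio is 66%, below the 73% limit — but (i) sets (h) aside: (i) operates against (h): a current Class 5 Certificate is held. (j) would limit (i) — Hana is the subject of the briefing note — but (k) sets (j) aside: (k) operates — a current Tier F Approval is held. (l) would limit (k) — the registered capacity is 2,390 units, under the 2,620 units limit — but (m) sets (l) aside: (m) is engaged — the record's age is 14 years, meeting the 12 years threshold. (n), which would lift (m), is not engaged — there is no Standing Clearance in force. Exception (d) stands.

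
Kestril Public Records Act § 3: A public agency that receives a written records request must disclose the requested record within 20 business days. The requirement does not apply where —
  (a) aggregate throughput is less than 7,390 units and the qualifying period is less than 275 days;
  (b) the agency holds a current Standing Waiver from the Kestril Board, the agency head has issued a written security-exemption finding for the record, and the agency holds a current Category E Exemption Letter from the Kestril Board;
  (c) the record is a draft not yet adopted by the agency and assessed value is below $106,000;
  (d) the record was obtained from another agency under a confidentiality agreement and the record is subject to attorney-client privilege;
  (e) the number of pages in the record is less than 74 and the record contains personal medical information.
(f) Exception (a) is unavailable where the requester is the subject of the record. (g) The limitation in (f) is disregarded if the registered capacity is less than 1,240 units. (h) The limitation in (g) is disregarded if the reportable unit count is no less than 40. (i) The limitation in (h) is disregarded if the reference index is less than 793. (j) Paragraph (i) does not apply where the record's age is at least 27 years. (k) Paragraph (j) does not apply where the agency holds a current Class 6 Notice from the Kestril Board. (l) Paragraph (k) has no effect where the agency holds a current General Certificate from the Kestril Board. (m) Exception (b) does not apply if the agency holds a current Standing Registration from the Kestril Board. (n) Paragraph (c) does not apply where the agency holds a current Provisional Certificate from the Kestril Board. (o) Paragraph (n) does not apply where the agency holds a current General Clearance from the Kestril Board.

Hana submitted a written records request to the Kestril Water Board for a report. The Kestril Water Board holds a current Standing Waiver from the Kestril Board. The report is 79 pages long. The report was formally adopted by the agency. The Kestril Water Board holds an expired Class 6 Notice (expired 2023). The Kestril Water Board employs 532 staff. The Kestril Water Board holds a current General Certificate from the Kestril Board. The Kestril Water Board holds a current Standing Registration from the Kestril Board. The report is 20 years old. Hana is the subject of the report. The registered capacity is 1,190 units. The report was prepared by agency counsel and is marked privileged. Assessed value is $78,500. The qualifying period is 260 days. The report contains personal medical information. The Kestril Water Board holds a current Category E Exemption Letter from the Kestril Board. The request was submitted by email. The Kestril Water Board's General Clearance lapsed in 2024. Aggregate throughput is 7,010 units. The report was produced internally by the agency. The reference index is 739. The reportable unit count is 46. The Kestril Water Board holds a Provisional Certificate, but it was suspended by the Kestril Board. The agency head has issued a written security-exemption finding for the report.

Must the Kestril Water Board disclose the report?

Exception (a) is satisfied on its face — aggregate throughput is 7,010 units, less than the 7,390 units limit; the qualifying period is 260 days, less than the 275 days limit. Considering the limiting provisions: (f) is triggered (Hana is the subject of the report), but is set aside by (g): (g) operates against (f): the registered capacity is 1,190 units, less than the 1,240 units limit. (h) would limit (g) — the reportable unit count is 46, meeting the 40 threshold — but (i) sets (h) aside: (i) applies — the reference index is 739, less than the 793 limit. (j) is not triggered (the record's age is 20 years, short of 27 years), so (i) stands. (a) remains available.
Exception (b)'s conditions are all satisfied: a current Standing Waiver is held; a written security-exemption finding has been issued; a current Category E Exemption Letter is held. But: (m) is engaged — a current Standing Registration is held. So (b) is unavailable.
Exception (c) requires that the record is a draft not yet adopted by the agency; but the report has been formally adopted, so (c) is unavailable.
Exception (d) fails — the report was produced internally.
Exception (e) requires that the number of pages in the record is less than 74; but the number of pages in the record is 79, not less than 74, so (e) is unavailable.

No — exception (a) applies; the Kestril Water Board is not required to disclose the report.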